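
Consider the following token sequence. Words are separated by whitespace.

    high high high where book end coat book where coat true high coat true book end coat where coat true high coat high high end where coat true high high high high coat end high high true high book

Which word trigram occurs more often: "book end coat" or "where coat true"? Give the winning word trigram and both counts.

"book end coat": 2 occurrences
"where coat true": 3 occurrences

"where coat true" (3 vs 2)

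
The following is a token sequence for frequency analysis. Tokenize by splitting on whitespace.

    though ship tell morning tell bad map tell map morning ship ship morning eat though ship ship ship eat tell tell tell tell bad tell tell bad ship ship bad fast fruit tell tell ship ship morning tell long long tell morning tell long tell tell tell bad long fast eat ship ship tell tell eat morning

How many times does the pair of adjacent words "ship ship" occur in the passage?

6

Scanning the 56 overlapping bigram windows for "ship ship":
  position 11–12: ship ship
  position 16–17: ship ship
  position 17–18: ship ship
  position 28–29: ship ship
  position 35–36: ship ship
  position 52–53: ship ship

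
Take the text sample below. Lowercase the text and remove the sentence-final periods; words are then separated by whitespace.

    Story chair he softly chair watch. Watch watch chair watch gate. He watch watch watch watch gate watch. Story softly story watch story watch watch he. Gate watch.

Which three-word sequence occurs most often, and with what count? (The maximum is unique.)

Trigram frequencies (highest first):
  watch watch watch: 3
  story chair he: 1
  chair he softly: 1
  he softly chair: 1
  softly chair watch: 1
  chair watch watch: 1
  … (18 more, each ≤ 1)

"watch watch watch", 3 times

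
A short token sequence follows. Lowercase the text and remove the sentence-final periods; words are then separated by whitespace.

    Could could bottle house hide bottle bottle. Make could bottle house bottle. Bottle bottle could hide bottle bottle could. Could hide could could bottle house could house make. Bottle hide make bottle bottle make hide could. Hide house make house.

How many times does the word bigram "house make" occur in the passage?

Scanning the 39 overlapping bigram windows for "house make":
  position 27–28: house make
  position 38–39: house make

2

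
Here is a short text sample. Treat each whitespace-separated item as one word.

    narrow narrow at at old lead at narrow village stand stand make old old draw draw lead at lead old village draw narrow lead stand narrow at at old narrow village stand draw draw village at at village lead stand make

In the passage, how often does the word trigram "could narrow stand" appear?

Scanning the 39 overlapping trigram windows for "could narrow stand":
  (none found)

0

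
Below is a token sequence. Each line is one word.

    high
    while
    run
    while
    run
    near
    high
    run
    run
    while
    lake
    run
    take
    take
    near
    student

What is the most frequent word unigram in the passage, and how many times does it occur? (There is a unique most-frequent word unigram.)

Unigram frequencies (highest first):
  run: 5
  while: 3
  high: 2
  near: 2
  take: 2
  lake: 1
  … (1 more, each ≤ 1)

"run", 5 times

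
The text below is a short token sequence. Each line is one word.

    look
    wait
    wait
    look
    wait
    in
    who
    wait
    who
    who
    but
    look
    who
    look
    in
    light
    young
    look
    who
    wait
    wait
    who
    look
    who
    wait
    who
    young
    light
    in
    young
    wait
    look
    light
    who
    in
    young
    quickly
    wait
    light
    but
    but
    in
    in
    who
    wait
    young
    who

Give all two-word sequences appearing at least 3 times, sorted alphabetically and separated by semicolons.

Bigram counts meeting the condition (at least 3 times):
  look who: 3
  wait who: 3
  who wait: 4

look who; wait who; who wait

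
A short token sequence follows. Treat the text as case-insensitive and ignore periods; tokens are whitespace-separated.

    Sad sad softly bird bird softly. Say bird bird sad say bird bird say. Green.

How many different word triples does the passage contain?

12

15 tokens → 13 trigram windows in total.
Repeated trigrams (each contributes count−1 duplicates):
  say bird bird: 2
1 duplicate windows → 13 − 1 = 12 distinct.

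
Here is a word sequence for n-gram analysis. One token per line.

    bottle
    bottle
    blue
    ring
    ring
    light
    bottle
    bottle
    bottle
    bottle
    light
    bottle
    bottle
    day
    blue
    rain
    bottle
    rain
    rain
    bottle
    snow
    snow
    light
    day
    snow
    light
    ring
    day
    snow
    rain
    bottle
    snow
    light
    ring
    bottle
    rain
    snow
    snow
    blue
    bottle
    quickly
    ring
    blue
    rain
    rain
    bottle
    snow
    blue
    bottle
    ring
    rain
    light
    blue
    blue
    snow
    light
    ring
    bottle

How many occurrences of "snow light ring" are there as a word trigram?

3

Scanning the 56 overlapping trigram windows for "snow light ring":
  position 25–27: snow light ring
  position 32–34: snow light ring
  position 55–57: snow light ring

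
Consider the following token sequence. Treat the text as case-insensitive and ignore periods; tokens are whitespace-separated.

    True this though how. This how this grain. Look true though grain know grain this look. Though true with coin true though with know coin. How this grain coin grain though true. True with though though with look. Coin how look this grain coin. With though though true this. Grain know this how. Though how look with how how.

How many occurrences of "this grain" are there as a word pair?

Scanning the 58 overlapping bigram windows for "this grain":
  position 7–8: this grain
  position 27–28: this grain
  position 42–43: this grain
  position 49–50: this grain

4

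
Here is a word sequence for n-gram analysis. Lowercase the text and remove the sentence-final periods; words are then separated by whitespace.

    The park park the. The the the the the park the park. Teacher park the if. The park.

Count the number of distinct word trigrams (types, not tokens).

18 tokens → 16 trigram windows in total.
Repeated trigrams (each contributes count−1 duplicates):
  the the the: 4
3 duplicate windows → 16 − 3 = 13 distinct.

13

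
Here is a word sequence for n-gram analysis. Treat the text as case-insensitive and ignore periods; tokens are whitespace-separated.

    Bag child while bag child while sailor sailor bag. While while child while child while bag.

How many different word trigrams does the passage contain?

11

16 tokens → 14 trigram windows in total.
Repeated trigrams (each contributes count−1 duplicates):
  bag child while: 2
  child while bag: 2
  while child while: 2
3 duplicate windows → 14 − 3 = 11 distinct.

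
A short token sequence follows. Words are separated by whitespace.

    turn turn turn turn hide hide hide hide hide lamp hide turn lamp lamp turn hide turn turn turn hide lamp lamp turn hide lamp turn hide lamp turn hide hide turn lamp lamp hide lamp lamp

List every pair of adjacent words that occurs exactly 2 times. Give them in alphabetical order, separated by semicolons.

lamp hide; turn lamp

Bigram counts meeting the condition (exactly 2 times):
  lamp hide: 2
  turn lamp: 2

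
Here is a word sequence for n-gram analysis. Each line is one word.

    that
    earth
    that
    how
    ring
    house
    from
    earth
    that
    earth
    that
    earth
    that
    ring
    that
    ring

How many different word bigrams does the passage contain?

9

16 tokens → 15 bigram windows in total.
Repeated bigrams (each contributes count−1 duplicates):
  earth that: 4
  that earth: 3
  that ring: 2
6 duplicate windows → 15 − 6 = 9 distinct.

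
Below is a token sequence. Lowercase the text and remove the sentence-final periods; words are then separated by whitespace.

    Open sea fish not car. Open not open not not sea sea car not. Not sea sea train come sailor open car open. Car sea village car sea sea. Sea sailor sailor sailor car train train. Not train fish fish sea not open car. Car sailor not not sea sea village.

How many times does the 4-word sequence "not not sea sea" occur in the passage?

3

Scanning the 48 overlapping 4-gram windows for "not not sea sea":
  position 9–12: not not sea sea
  position 14–17: not not sea sea
  position 47–50: not not sea sea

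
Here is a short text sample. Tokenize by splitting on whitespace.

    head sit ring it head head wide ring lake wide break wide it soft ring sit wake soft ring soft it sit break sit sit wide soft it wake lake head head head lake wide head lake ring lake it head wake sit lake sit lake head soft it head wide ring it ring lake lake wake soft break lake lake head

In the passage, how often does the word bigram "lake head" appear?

3

Scanning the 61 overlapping bigram windows for "lake head":
  position 30–31: lake head
  position 46–47: lake head
  position 61–62: lake head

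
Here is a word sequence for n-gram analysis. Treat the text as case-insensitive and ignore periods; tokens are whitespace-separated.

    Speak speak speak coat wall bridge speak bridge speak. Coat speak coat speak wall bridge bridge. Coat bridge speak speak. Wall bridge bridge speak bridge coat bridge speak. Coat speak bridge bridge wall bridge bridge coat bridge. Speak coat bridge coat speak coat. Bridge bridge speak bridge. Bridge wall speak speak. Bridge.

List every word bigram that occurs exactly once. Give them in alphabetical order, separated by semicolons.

Bigram counts meeting the condition (exactly once):
  coat wall: 1
  wall speak: 1

coat wall; wall speak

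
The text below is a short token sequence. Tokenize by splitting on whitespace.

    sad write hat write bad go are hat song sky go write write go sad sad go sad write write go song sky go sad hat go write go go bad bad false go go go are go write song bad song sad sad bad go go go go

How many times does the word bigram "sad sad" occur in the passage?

2

Scanning the 48 overlapping bigram windows for "sad sad":
  position 15–16: sad sad
  position 43–44: sad sad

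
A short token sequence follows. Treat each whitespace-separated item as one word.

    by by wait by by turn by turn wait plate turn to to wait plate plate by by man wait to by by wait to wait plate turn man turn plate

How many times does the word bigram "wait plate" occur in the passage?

Scanning the 30 overlapping bigram windows for "wait plate":
  position 9–10: wait plate
  position 14–15: wait plate
  position 26–27: wait plate

3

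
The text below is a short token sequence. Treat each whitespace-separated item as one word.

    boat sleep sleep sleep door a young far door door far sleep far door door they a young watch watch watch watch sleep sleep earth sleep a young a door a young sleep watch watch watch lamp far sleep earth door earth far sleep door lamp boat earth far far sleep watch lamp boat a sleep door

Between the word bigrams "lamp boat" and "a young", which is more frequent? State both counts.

"a young" (4 vs 2)

"lamp boat": 2 occurrences
"a young": 4 occurrences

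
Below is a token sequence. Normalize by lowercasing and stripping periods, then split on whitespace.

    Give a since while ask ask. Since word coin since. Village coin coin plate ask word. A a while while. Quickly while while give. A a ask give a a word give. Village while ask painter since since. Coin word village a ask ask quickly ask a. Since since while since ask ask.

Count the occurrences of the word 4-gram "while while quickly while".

1

Scanning the 50 overlapping 4-gram windows for "while while quickly while":
  position 19–22: while while quickly while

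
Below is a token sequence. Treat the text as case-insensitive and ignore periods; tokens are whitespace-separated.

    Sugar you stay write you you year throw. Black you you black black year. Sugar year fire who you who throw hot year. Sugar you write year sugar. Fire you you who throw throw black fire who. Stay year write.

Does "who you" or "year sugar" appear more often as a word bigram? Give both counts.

"year sugar" (3 vs 1)

"who you": 1 occurrence
"year sugar": 3 occurrences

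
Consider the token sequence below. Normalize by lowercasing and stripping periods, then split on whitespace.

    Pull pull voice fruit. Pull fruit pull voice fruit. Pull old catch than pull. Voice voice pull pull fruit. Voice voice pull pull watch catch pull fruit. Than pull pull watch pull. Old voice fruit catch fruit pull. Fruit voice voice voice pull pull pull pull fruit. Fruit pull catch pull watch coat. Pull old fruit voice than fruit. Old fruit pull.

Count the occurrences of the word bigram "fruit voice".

Scanning the 61 overlapping bigram windows for "fruit voice":
  position 19–20: fruit voice
  position 39–40: fruit voice
  position 56–57: fruit voice

3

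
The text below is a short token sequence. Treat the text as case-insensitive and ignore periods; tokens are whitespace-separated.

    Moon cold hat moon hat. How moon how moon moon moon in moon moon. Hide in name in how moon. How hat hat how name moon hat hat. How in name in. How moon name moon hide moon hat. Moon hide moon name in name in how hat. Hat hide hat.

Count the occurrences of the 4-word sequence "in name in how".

3

Scanning the 48 overlapping 4-gram windows for "in name in how":
  position 16–19: in name in how
  position 30–33: in name in how
  position 44–47: in name in how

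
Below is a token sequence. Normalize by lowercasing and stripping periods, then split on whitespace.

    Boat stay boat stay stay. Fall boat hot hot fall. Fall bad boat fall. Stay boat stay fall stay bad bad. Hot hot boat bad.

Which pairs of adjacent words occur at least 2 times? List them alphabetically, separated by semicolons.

boat stay; fall stay; hot hot; stay boat; stay fall

Bigram counts meeting the condition (at least 2 times):
  boat stay: 3
  fall stay: 2
  hot hot: 2
  stay boat: 2
  stay fall: 2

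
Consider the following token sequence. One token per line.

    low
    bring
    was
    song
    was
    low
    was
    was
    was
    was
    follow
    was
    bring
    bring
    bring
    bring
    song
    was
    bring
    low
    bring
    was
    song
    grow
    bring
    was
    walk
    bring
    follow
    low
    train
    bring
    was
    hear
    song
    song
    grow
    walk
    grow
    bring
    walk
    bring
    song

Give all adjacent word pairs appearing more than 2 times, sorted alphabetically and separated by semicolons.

Bigram counts meeting the condition (more than 2 times):
  bring bring: 3
  bring was: 4
  was was: 3

bring bring; bring was; was was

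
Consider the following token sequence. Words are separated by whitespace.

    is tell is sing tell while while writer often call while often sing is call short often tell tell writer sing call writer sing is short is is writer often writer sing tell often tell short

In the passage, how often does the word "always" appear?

Scanning the 36 tokens for "always":
  (none found)

0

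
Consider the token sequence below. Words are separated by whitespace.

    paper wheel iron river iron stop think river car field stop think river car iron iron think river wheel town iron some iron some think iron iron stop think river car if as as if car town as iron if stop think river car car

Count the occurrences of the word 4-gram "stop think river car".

4

Scanning the 42 overlapping 4-gram windows for "stop think river car":
  position 6–9: stop think river car
  position 11–14: stop think river car
  position 28–31: stop think river car
  position 41–44: stop think river car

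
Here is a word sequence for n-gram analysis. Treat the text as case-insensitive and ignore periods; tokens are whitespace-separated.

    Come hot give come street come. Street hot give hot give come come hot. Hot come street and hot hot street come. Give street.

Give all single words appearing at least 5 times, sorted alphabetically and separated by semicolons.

come; hot; street

Unigram counts meeting the condition (at least 5 times):
  come: 7
  hot: 7
  street: 5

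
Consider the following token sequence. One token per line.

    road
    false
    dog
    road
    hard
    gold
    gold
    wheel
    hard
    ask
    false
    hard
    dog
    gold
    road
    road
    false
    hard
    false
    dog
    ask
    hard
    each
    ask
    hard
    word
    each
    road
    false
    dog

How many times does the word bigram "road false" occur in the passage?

Scanning the 29 overlapping bigram windows for "road false":
  position 1–2: road false
  position 16–17: road false
  position 28–29: road false

3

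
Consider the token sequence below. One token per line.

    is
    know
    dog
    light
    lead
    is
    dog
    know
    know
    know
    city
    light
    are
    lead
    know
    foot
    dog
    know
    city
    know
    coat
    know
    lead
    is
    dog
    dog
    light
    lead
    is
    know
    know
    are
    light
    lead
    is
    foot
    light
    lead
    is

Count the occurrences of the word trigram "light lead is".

4

Scanning the 37 overlapping trigram windows for "light lead is":
  position 4–6: light lead is
  position 27–29: light lead is
  position 33–35: light lead is
  position 37–39: light lead is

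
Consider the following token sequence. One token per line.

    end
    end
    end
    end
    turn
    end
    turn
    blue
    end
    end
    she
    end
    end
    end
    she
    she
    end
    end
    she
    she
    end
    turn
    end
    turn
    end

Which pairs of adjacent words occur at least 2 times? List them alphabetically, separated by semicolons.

end end; end she; end turn; she end; she she; turn end

Bigram counts meeting the condition (at least 2 times):
  end end: 7
  end she: 3
  end turn: 4
  she end: 3
  she she: 2
  turn end: 3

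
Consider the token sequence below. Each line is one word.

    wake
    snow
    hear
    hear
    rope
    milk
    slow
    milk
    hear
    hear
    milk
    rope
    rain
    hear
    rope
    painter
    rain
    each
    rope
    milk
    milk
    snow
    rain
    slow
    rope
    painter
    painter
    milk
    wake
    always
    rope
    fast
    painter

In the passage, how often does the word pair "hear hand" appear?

0

Scanning the 32 overlapping bigram windows for "hear hand":
  (none found)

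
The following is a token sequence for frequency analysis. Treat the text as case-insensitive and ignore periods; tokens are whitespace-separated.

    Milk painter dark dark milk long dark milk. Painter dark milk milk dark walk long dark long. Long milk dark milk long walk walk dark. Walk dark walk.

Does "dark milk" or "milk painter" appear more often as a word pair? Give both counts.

"dark milk" (4 vs 2)

"dark milk": 4 occurrences
"milk painter": 2 occurrences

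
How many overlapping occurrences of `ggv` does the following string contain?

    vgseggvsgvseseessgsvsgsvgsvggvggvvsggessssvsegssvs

3

Sliding a length-3 window over the 50 characters (48 positions):
  position 5–7: ggv
  position 28–30: ggv
  position 31–33: ggv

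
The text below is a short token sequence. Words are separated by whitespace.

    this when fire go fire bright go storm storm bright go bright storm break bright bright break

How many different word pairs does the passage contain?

17 tokens → 16 bigram windows in total.
Repeated bigrams (each contributes count−1 duplicates):
  bright go: 2
1 duplicate windows → 16 − 1 = 15 distinct.

15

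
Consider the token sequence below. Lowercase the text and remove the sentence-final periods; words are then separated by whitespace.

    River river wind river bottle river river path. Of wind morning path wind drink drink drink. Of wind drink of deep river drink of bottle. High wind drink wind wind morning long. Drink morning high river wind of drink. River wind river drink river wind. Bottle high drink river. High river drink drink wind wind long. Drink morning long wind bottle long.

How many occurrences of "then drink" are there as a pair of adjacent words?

Scanning the 61 overlapping bigram windows for "then drink":
  (none found)

0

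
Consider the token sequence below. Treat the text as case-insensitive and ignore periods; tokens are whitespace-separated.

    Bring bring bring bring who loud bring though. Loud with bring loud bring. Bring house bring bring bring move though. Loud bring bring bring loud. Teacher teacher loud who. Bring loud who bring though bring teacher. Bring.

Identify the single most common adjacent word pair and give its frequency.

"bring bring", 8 times

Bigram frequencies (highest first):
  bring bring: 8
  loud bring: 3
  bring loud: 3
  bring though: 2
  though loud: 2
  loud who: 2
  … (15 more, each ≤ 2)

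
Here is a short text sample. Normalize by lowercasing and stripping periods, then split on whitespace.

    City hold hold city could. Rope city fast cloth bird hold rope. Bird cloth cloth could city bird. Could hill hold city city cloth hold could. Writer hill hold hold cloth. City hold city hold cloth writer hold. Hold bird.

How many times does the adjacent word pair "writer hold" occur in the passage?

1

Scanning the 39 overlapping bigram windows for "writer hold":
  position 37–38: writer hold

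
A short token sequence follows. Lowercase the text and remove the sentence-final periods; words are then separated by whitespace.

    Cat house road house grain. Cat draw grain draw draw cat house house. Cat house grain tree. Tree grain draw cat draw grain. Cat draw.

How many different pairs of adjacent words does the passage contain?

25 tokens → 24 bigram windows in total.
Repeated bigrams (each contributes count−1 duplicates):
  cat draw: 3
  cat house: 3
  draw cat: 2
  draw grain: 2
  grain cat: 2
  grain draw: 2
  house grain: 2
9 duplicate windows → 24 − 9 = 15 distinct.

15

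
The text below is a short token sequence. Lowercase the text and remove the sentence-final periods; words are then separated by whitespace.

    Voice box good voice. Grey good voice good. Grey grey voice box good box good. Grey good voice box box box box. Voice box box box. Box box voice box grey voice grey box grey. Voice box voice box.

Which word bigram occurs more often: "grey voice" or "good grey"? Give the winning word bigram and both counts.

"grey voice" (3 vs 2)

"grey voice": 3 occurrences
"good grey": 2 occurrences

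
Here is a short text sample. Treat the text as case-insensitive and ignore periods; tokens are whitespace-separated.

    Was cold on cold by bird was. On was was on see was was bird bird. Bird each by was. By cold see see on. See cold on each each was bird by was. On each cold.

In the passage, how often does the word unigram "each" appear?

Scanning the 37 tokens for "each":
  position 18: each
  position 29: each
  position 30: each
  position 36: each

4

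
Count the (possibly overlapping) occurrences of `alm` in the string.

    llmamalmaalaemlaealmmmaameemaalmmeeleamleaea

3

Sliding a length-3 window over the 44 characters (42 positions):
  position 6–8: alm
  position 18–20: alm
  position 30–32: alm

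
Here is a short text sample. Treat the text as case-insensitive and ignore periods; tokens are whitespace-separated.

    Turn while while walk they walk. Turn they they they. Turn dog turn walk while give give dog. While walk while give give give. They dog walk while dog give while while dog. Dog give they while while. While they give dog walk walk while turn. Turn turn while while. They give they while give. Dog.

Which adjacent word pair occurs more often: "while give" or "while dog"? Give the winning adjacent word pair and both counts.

"while give": 3 occurrences
"while dog": 2 occurrences

"while give" (3 vs 2)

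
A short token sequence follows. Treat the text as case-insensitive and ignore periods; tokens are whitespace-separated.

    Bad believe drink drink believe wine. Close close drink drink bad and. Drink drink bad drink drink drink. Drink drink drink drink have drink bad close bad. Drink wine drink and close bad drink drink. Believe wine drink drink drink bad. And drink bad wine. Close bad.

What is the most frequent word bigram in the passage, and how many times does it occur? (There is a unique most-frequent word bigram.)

"drink drink", 12 times

Bigram frequencies (highest first):
  drink drink: 12
  drink bad: 5
  bad drink: 3
  close bad: 3
  drink believe: 2
  believe wine: 2
  … (15 more, each ≤ 2)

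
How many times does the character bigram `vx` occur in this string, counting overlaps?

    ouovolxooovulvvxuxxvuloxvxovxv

Sliding a length-2 window over the 30 characters (29 positions):
  position 15–16: vx
  position 25–26: vx
  position 28–29: vx

3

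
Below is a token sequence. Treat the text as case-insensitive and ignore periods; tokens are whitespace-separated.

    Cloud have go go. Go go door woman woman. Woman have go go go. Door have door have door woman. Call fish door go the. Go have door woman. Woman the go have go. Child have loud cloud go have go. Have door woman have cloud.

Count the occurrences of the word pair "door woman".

4

Scanning the 45 overlapping bigram windows for "door woman":
  position 7–8: door woman
  position 19–20: door woman
  position 28–29: door woman
  position 43–44: door woman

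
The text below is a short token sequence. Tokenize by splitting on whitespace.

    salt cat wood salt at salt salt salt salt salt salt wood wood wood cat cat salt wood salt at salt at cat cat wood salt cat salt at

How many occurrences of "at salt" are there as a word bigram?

Scanning the 28 overlapping bigram windows for "at salt":
  position 5–6: at salt
  position 20–21: at salt

2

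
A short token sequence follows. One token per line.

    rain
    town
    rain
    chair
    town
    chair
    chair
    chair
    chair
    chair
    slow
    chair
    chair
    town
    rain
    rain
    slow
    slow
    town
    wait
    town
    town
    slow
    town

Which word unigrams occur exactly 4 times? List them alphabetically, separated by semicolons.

rain; slow

Unigram counts meeting the condition (exactly 4 times):
  rain: 4
  slow: 4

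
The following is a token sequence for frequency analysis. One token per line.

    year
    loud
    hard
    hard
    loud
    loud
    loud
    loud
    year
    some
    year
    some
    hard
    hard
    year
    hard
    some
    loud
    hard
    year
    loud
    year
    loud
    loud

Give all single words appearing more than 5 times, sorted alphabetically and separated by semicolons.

hard; loud; year

Unigram counts meeting the condition (more than 5 times):
  hard: 6
  loud: 9
  year: 6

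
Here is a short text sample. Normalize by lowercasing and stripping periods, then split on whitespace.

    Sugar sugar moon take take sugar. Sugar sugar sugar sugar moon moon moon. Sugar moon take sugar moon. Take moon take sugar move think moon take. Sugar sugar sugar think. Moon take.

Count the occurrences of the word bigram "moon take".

6

Scanning the 31 overlapping bigram windows for "moon take":
  position 3–4: moon take
  position 15–16: moon take
  position 18–19: moon take
  position 20–21: moon take
  position 25–26: moon take
  position 31–32: moon take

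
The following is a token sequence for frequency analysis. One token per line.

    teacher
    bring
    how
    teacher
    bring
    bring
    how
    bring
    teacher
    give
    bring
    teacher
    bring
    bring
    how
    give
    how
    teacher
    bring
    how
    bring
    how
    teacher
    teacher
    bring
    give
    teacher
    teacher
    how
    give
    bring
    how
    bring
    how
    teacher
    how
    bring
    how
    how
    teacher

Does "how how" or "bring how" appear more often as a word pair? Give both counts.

"how how": 1 occurrence
"bring how": 8 occurrences

"bring how" (8 vs 1)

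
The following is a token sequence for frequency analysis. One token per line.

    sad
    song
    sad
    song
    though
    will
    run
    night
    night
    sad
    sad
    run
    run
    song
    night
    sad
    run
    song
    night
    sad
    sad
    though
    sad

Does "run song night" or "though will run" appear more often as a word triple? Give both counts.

"run song night" (2 vs 1)

"run song night": 2 occurrences
"though will run": 1 occurrence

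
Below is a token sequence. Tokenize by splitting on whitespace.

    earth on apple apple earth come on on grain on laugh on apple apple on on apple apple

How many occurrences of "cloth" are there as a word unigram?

Scanning the 18 tokens for "cloth":
  (none found)

0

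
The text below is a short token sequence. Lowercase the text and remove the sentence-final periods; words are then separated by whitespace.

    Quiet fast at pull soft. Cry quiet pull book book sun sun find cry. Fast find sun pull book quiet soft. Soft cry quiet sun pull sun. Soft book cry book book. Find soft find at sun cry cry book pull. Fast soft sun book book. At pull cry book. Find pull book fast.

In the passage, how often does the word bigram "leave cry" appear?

0

Scanning the 53 overlapping bigram windows for "leave cry":
  (none found)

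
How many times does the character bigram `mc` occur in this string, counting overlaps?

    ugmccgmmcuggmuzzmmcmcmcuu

Sliding a length-2 window over the 25 characters (24 positions):
  position 3–4: mc
  position 8–9: mc
  position 18–19: mc
  position 20–21: mc
  position 22–23: mc

5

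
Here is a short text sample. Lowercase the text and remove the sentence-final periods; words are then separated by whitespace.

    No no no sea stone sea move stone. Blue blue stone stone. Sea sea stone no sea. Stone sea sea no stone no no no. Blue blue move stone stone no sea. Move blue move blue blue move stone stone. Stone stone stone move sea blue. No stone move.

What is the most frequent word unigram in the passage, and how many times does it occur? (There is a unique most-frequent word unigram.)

Unigram frequencies (highest first):
  stone: 15
  no: 10
  sea: 9
  blue: 8
  move: 7

"stone", 15 times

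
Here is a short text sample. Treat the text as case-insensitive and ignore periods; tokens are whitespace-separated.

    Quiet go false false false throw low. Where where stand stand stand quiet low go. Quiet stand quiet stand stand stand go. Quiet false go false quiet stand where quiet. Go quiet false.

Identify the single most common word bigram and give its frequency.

Bigram frequencies (highest first):
  stand stand: 4
  go quiet: 3
  quiet stand: 3
  quiet go: 2
  go false: 2
  false false: 2
  … (14 more, each ≤ 2)

"stand stand", 4 times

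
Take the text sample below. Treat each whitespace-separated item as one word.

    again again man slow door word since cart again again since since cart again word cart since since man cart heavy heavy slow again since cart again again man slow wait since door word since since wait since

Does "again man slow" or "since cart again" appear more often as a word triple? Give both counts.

"again man slow": 2 occurrences
"since cart again": 3 occurrences

"since cart again" (3 vs 2)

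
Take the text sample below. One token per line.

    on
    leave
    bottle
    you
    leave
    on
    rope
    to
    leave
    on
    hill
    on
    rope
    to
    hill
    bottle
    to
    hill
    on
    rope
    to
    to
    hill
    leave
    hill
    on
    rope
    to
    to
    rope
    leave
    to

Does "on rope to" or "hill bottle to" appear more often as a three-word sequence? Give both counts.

"on rope to": 4 occurrences
"hill bottle to": 1 occurrence

"on rope to" (4 vs 1)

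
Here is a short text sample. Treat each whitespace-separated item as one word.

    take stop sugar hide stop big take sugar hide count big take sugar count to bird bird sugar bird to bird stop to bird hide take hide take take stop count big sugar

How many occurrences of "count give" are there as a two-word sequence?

Scanning the 32 overlapping bigram windows for "count give":
  (none found)

0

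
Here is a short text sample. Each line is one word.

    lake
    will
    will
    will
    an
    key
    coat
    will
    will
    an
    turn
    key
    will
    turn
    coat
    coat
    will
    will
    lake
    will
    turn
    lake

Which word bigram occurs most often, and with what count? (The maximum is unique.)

"will will", 4 times

Bigram frequencies (highest first):
  will will: 4
  lake will: 2
  will an: 2
  coat will: 2
  will turn: 2
  an key: 1
  … (8 more, each ≤ 1)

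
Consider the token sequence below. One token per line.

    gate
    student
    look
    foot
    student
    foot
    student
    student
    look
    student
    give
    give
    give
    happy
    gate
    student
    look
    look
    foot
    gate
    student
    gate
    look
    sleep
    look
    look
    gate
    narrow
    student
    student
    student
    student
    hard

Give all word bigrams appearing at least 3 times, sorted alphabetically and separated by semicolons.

gate student; student look; student student

Bigram counts meeting the condition (at least 3 times):
  gate student: 3
  student look: 3
  student student: 4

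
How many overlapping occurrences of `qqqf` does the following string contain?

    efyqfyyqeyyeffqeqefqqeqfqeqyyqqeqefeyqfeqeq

Sliding a length-4 window over the 43 characters (40 positions):
  (no match at any position)

0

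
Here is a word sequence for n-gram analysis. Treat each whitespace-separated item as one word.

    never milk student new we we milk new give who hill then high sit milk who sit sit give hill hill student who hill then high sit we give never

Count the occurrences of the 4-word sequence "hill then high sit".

2

Scanning the 27 overlapping 4-gram windows for "hill then high sit":
  position 11–14: hill then high sit
  position 24–27: hill then high sit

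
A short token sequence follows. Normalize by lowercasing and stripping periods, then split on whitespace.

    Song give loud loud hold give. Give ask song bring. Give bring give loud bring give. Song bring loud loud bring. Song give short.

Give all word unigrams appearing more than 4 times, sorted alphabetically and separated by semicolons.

Unigram counts meeting the condition (more than 4 times):
  bring: 5
  give: 7
  loud: 5

bring; give; loud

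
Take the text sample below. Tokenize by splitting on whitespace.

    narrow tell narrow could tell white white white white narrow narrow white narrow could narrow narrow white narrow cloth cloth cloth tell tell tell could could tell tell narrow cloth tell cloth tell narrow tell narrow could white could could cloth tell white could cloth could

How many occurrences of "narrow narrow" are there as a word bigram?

Scanning the 45 overlapping bigram windows for "narrow narrow":
  position 10–11: narrow narrow
  position 15–16: narrow narrow

2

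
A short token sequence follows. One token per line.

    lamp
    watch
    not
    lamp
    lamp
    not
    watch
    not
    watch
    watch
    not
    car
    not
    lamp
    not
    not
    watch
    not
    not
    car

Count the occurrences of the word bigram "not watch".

3

Scanning the 19 overlapping bigram windows for "not watch":
  position 6–7: not watch
  position 8–9: not watch
  position 16–17: not watch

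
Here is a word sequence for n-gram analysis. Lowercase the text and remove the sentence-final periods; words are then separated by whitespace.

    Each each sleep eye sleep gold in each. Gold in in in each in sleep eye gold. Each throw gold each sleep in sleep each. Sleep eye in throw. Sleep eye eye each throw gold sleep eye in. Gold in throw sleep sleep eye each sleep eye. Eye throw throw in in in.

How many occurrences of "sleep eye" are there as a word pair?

7

Scanning the 52 overlapping bigram windows for "sleep eye":
  position 3–4: sleep eye
  position 15–16: sleep eye
  position 26–27: sleep eye
  position 30–31: sleep eye
  position 36–37: sleep eye
  position 43–44: sleep eye
  position 46–47: sleep eye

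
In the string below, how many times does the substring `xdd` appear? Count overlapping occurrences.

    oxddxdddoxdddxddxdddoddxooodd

5

Sliding a length-3 window over the 29 characters (27 positions):
  position 2–4: xdd
  position 5–7: xdd
  position 10–12: xdd
  position 14–16: xdd
  position 17–19: xdd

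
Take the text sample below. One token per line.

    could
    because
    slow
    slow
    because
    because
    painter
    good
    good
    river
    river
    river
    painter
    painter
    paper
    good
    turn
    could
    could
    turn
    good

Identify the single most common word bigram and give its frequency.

"river river", 2 times

Bigram frequencies (highest first):
  river river: 2
  could because: 1
  because slow: 1
  slow slow: 1
  slow because: 1
  because because: 1
  … (13 more, each ≤ 1)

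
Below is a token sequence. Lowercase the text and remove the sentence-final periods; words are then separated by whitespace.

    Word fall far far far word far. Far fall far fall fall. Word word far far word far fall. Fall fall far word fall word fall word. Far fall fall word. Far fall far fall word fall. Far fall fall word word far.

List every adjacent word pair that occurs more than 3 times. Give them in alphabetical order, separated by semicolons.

fall fall; fall far; fall word; far fall; far far; word fall; word far

Bigram counts meeting the condition (more than 3 times):
  fall fall: 5
  fall far: 5
  fall word: 6
  far fall: 7
  far far: 4
  word fall: 4
  word far: 6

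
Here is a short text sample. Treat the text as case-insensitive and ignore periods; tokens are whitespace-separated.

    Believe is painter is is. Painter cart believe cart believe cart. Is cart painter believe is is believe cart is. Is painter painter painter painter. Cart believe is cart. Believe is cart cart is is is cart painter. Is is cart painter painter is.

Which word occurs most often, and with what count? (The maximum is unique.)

"is", 16 times

Unigram frequencies (highest first):
  is: 16
  cart: 11
  painter: 10
  believe: 7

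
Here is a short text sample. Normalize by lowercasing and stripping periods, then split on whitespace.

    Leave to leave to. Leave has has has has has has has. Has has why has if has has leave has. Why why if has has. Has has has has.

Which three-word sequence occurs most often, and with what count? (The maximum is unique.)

"has has has", 11 times

Trigram frequencies (highest first):
  has has has: 11
  leave to leave: 2
  if has has: 2
  to leave to: 1
  to leave has: 1
  leave has has: 1
  … (10 more, each ≤ 1)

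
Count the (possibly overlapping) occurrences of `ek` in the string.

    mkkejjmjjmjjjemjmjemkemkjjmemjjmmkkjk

Sliding a length-2 window over the 37 characters (36 positions):
  (no match at any position)

0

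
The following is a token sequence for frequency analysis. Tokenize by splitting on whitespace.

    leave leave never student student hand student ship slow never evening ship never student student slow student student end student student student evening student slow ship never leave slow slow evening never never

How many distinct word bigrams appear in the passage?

33 tokens → 32 bigram windows in total.
Repeated bigrams (each contributes count−1 duplicates):
  student student: 5
  never student: 2
  ship never: 2
  student slow: 2
7 duplicate windows → 32 − 7 = 25 distinct.

25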